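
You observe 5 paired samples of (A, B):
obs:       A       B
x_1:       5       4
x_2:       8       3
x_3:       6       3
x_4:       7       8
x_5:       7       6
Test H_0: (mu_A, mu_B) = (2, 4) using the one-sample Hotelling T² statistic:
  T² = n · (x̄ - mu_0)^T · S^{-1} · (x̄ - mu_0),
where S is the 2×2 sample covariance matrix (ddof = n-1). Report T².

Step 1 — sample mean vector:
  mean(A) = (5 + 8 + 6 + 7 + 7) / 5 = 33/5 = 6.6
  mean(B) = (4 + 3 + 3 + 8 + 6) / 5 = 24/5 = 4.8
  x̄ = (6.6, 4.8),  deviation x̄ - mu_0 = (6.6, 4.8) - (2, 4) = (4.6, 0.8).

Step 2 — sample covariance matrix, S[i,j] = (1/(n-1)) · Σ_k (x_{k,i} - mean_i) · (x_{k,j} - mean_j), divisor n-1 = 4:
  S[A,A] = ((-1.6)·(-1.6) + (1.4)·(1.4) + (-0.6)·(-0.6) + (0.4)·(0.4) + (0.4)·(0.4)) / 4 = 5.2/4 = 1.3
  S[A,B] = ((-1.6)·(-0.8) + (1.4)·(-1.8) + (-0.6)·(-1.8) + (0.4)·(3.2) + (0.4)·(1.2)) / 4 = 1.6/4 = 0.4
  S[B,B] = ((-0.8)·(-0.8) + (-1.8)·(-1.8) + (-1.8)·(-1.8) + (3.2)·(3.2) + (1.2)·(1.2)) / 4 = 18.8/4 = 4.7
  S = [[1.3, 0.4],
 [0.4, 4.7]].

Step 3 — invert S. det(S) = 1.3·4.7 - (0.4)² = 5.95.
  S^{-1} = (1/det) · [[d, -b], [-b, a]] = [[0.7899, -0.0672],
 [-0.0672, 0.2185]].

Step 4 — quadratic form (x̄ - mu_0)^T · S^{-1} · (x̄ - mu_0):
  S^{-1} · (x̄ - mu_0) = (3.5798, -0.1345),
  (x̄ - mu_0)^T · [...] = (4.6)·(3.5798) + (0.8)·(-0.1345) = 16.3597.

Step 5 — scale by n: T² = 5 · 16.3597 = 81.7983.

T² ≈ 81.7983


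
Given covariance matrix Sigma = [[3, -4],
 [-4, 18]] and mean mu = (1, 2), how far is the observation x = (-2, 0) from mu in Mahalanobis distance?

Step 1 — centre the observation: (x - mu) = (-3, -2).

Step 2 — invert Sigma. det(Sigma) = 3·18 - (-4)² = 38.
  Sigma^{-1} = (1/det) · [[d, -b], [-b, a]] = [[0.4737, 0.1053],
 [0.1053, 0.0789]].

Step 3 — form the quadratic (x - mu)^T · Sigma^{-1} · (x - mu):
  Sigma^{-1} · (x - mu) = (-1.6316, -0.4737).
  (x - mu)^T · [Sigma^{-1} · (x - mu)] = (-3)·(-1.6316) + (-2)·(-0.4737) = 5.8421.

Step 4 — take square root: d = √(5.8421) ≈ 2.417.

d(x, mu) = √(5.8421) ≈ 2.417


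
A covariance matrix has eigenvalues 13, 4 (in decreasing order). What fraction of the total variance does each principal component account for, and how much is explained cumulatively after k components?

Step 1 — total variance = trace(Sigma) = Σ λ_i = 13 + 4 = 17.

Step 2 — fraction explained by component i = λ_i / Σ λ:
  PC1: 13/17 = 0.7647
  PC2: 4/17 = 0.2353

Step 3 — cumulative fraction after k components = (λ_1 + ... + λ_k) / Σ λ:
  k = 1: 13/17 = 0.7647
  k = 2: (13 + 4)/17 = 17/17 = 1

Summary (fraction, with percent):

explained: PC1 0.7647 (76.47%), PC2 0.2353 (23.53%);  cumulative: 0.7647, 1


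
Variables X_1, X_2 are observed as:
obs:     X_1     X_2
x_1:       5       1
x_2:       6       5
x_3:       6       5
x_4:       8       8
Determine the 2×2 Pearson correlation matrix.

Step 1 — column means:
  mean(X_1) = (5 + 6 + 6 + 8) / 4 = 25/4 = 6.25
  mean(X_2) = (1 + 5 + 5 + 8) / 4 = 19/4 = 4.75

Step 2 — sample variances and covariances s[i,j] = (1/(n-1)) · Σ_k (x_{k,i} - mean_i) · (x_{k,j} - mean_j), with n-1 = 3:
  s[X_1,X_1] = ((-1.25)·(-1.25) + (-0.25)·(-0.25) + (-0.25)·(-0.25) + (1.75)·(1.75)) / 3 = 4.75/3 = 1.5833
  s[X_1,X_2] = ((-1.25)·(-3.75) + (-0.25)·(0.25) + (-0.25)·(0.25) + (1.75)·(3.25)) / 3 = 10.25/3 = 3.4167
  s[X_2,X_2] = ((-3.75)·(-3.75) + (0.25)·(0.25) + (0.25)·(0.25) + (3.25)·(3.25)) / 3 = 24.75/3 = 8.25
  Sample standard deviations s_i = √(s[i,i]):
  s(X_1) = √(1.5833) = 1.2583
  s(X_2) = √(8.25) = 2.8723

Step 3 — r_{ij} = s_{ij} / (s_i · s_j):
  r[X_1,X_1] = 1 (diagonal).
  r[X_1,X_2] = 3.4167 / (1.2583 · 2.8723) = 3.4167 / 3.6142 = 0.9453
  r[X_2,X_2] = 1 (diagonal).

R is symmetric with unit diagonal. Assembling:

R = [[1, 0.9453],
 [0.9453, 1]]


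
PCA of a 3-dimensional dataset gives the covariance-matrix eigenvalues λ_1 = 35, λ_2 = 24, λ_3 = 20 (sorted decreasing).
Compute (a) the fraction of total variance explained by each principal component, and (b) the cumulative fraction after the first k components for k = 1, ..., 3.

Step 1 — total variance = trace(Sigma) = Σ λ_i = 35 + 24 + 20 = 79.

Step 2 — fraction explained by component i = λ_i / Σ λ:
  PC1: 35/79 = 0.443
  PC2: 24/79 = 0.3038
  PC3: 20/79 = 0.2532

Step 3 — cumulative fraction after k components = (λ_1 + ... + λ_k) / Σ λ:
  k = 1: 35/79 = 0.443
  k = 2: (35 + 24)/79 = 59/79 = 0.7468
  k = 3: (35 + 24 + 20)/79 = 79/79 = 1

Summary (fraction, with percent):

explained: PC1 0.443 (44.3%), PC2 0.3038 (30.38%), PC3 0.2532 (25.32%);  cumulative: 0.443, 0.7468, 1


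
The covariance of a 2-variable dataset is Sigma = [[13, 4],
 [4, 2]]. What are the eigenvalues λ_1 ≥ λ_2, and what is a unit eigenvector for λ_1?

Step 1 — characteristic polynomial of 2×2 Sigma:
  det(Sigma - λI) = λ² - trace · λ + det = 0.
  trace = 13 + 2 = 15, det = 13·2 - (4)² = 10.
Step 2 — discriminant:
  Δ = trace² - 4·det = 225 - 40 = 185.
Step 3 — eigenvalues:
  λ = (trace ± √Δ)/2 = (15 ± 13.6015)/2,
  λ_1 = 14.3007,  λ_2 = 0.6993.

Step 4 — unit eigenvector for λ_1: solve (Sigma - λ_1 I)v = 0. First row:
  (13 - 14.3007)·v_x + (4)·v_y = 0, i.e. (-1.3007)·v_x + (4)·v_y = 0,
  so v ∝ (b, λ_1 - a) = (4, 1.3007) = u.
  ||u|| = √((4)² + (1.3007)²) = √(17.6919) ≈ 4.2062,
  v_1 = u/||u|| ≈ (0.951, 0.3092) (||v_1|| = 1).

λ_1 = 14.3007,  λ_2 = 0.6993;  v_1 ≈ (0.951, 0.3092)


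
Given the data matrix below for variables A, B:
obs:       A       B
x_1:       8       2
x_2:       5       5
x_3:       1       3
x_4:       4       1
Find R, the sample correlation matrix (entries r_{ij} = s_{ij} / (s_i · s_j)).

Step 1 — column means:
  mean(A) = (8 + 5 + 1 + 4) / 4 = 18/4 = 4.5
  mean(B) = (2 + 5 + 3 + 1) / 4 = 11/4 = 2.75

Step 2 — sample variances and covariances s[i,j] = (1/(n-1)) · Σ_k (x_{k,i} - mean_i) · (x_{k,j} - mean_j), with n-1 = 3:
  s[A,A] = ((3.5)·(3.5) + (0.5)·(0.5) + (-3.5)·(-3.5) + (-0.5)·(-0.5)) / 3 = 25/3 = 8.3333
  s[A,B] = ((3.5)·(-0.75) + (0.5)·(2.25) + (-3.5)·(0.25) + (-0.5)·(-1.75)) / 3 = -1.5/3 = -0.5
  s[B,B] = ((-0.75)·(-0.75) + (2.25)·(2.25) + (0.25)·(0.25) + (-1.75)·(-1.75)) / 3 = 8.75/3 = 2.9167
  Sample standard deviations s_i = √(s[i,i]):
  s(A) = √(8.3333) = 2.8868
  s(B) = √(2.9167) = 1.7078

Step 3 — r_{ij} = s_{ij} / (s_i · s_j):
  r[A,A] = 1 (diagonal).
  r[A,B] = -0.5 / (2.8868 · 1.7078) = -0.5 / 4.9301 = -0.1014
  r[B,B] = 1 (diagonal).

R is symmetric with unit diagonal. Assembling:

R = [[1, -0.1014],
 [-0.1014, 1]]


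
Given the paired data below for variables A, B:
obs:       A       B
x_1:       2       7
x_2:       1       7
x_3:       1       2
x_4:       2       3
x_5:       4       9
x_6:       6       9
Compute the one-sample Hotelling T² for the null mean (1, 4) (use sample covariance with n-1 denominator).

Step 1 — sample mean vector:
  mean(A) = (2 + 1 + 1 + 2 + 4 + 6) / 6 = 16/6 = 2.6667
  mean(B) = (7 + 7 + 2 + 3 + 9 + 9) / 6 = 37/6 = 6.1667
  x̄ = (2.6667, 6.1667),  deviation x̄ - mu_0 = (2.6667, 6.1667) - (1, 4) = (1.6667, 2.1667).

Step 2 — sample covariance matrix, S[i,j] = (1/(n-1)) · Σ_k (x_{k,i} - mean_i) · (x_{k,j} - mean_j), divisor n-1 = 5:
  S[A,A] = ((-0.6667)·(-0.6667) + (-1.6667)·(-1.6667) + (-1.6667)·(-1.6667) + (-0.6667)·(-0.6667) + (1.3333)·(1.3333) + (3.3333)·(3.3333)) / 5 = 19.3333/5 = 3.8667
  S[A,B] = ((-0.6667)·(0.8333) + (-1.6667)·(0.8333) + (-1.6667)·(-4.1667) + (-0.6667)·(-3.1667) + (1.3333)·(2.8333) + (3.3333)·(2.8333)) / 5 = 20.3333/5 = 4.0667
  S[B,B] = ((0.8333)·(0.8333) + (0.8333)·(0.8333) + (-4.1667)·(-4.1667) + (-3.1667)·(-3.1667) + (2.8333)·(2.8333) + (2.8333)·(2.8333)) / 5 = 44.8333/5 = 8.9667
  S = [[3.8667, 4.0667],
 [4.0667, 8.9667]].

Step 3 — invert S. det(S) = 3.8667·8.9667 - (4.0667)² = 18.1333.
  S^{-1} = (1/det) · [[d, -b], [-b, a]] = [[0.4945, -0.2243],
 [-0.2243, 0.2132]].

Step 4 — quadratic form (x̄ - mu_0)^T · S^{-1} · (x̄ - mu_0):
  S^{-1} · (x̄ - mu_0) = (0.3382, 0.0882),
  (x̄ - mu_0)^T · [...] = (1.6667)·(0.3382) + (2.1667)·(0.0882) = 0.7549.

Step 5 — scale by n: T² = 6 · 0.7549 = 4.5294.

T² ≈ 4.5294


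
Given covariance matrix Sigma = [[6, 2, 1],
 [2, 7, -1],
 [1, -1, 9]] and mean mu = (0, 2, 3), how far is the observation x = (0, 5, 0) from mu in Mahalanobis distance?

Step 1 — centre the observation: (x - mu) = (0, 3, -3).

Step 2 — invert Sigma (cofactor / det for 3×3, or solve directly):
  Sigma^{-1} = [[0.1908, -0.0585, -0.0277],
 [-0.0585, 0.1631, 0.0246],
 [-0.0277, 0.0246, 0.1169]].

Step 3 — form the quadratic (x - mu)^T · Sigma^{-1} · (x - mu):
  Sigma^{-1} · (x - mu) = (-0.0923, 0.4154, -0.2769).
  (x - mu)^T · [Sigma^{-1} · (x - mu)] = (0)·(-0.0923) + (3)·(0.4154) + (-3)·(-0.2769) = 2.0769.

Step 4 — take square root: d = √(2.0769) ≈ 1.4412.

d(x, mu) = √(2.0769) ≈ 1.4412


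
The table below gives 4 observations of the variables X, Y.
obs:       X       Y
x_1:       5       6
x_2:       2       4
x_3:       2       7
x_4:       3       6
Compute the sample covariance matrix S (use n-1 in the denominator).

Step 1 — column means:
  mean(X) = (5 + 2 + 2 + 3) / 4 = 12/4 = 3
  mean(Y) = (6 + 4 + 7 + 6) / 4 = 23/4 = 5.75

Step 2 — sample covariance S[i,j] = (1/(n-1)) · Σ_k (x_{k,i} - mean_i) · (x_{k,j} - mean_j), with n-1 = 3.
  S[X,X] = ((2)·(2) + (-1)·(-1) + (-1)·(-1) + (0)·(0)) / 3 = 6/3 = 2
  S[X,Y] = ((2)·(0.25) + (-1)·(-1.75) + (-1)·(1.25) + (0)·(0.25)) / 3 = 1/3 = 0.3333
  S[Y,Y] = ((0.25)·(0.25) + (-1.75)·(-1.75) + (1.25)·(1.25) + (0.25)·(0.25)) / 3 = 4.75/3 = 1.5833

S is symmetric (S[j,i] = S[i,j]). Assembling:

S = [[2, 0.3333],
 [0.3333, 1.5833]]


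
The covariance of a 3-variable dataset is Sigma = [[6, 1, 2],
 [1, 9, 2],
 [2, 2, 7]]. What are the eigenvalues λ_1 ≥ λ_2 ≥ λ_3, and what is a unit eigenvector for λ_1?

Step 1 — characteristic polynomial p(λ) = det(λI - Sigma) = λ³ - tr·λ² + c_1·λ - det, where tr = trace, c_1 = sum of the principal 2×2 minors, det = det(Sigma):
  tr = 6 + 9 + 7 = 22,
  c_1 = (6·9 - (1)²) + (6·7 - (2)²) + (9·7 - (2)²) = 53 + 38 + 59 = 150,
  det = 6·(9·7 - (2)²) - (1)·((1)·7 - (2)·(2)) + (2)·((1)·(2) - 9·(2)) = 6·(59) - (1)·(3) + (2)·(-16) = 319.
  So p(λ) = λ³ - 22λ² + 150λ - 319.
Step 2 — look for an integer root (rational root theorem: any rational root is an integer divisor of 319). Testing λ = 11:
  p(11) = 1331 - 2662 + 1650 - 319 = 0  ✓
  Dividing out (λ - 11): p(λ) = (λ - 11)(λ² - 11λ + 29).
Step 3 — remaining eigenvalues from the quadratic λ² - 11λ + 29 = 0:
  Δ = 11² - 4·29 = 121 - 116 = 5,  λ = (11 ± √5)/2 = (11 ± 2.2361)/2 ≈ 6.618 or 4.382.
  Sorted: λ_1 = 11,  λ_2 = 6.618,  λ_3 = 4.382  (check: sum = 22 = tr ✓).

Step 4 — unit eigenvector for λ_1 = 11: v spans the null space of (Sigma - λ_1 I), whose rows are
  r_1 = (-5, 1, 2),  r_2 = (1, -2, 2),  r_3 = (2, 2, -4).
  v is orthogonal to every row, so take v ∝ r_1 × r_2 = ((1)·(2) - (2)·(-2), (2)·(1) - (-5)·(2), (-5)·(-2) - (1)·(1)) = (6, 12, 9).
  Rescale (divide by 3): u = (2, 4, 3).
  ||u|| = √((2)² + (4)² + (3)²) = √(29) ≈ 5.3852,  v_1 = u/||u|| ≈ (0.3714, 0.7428, 0.5571) (||v_1|| = 1).

λ_1 = 11,  λ_2 = 6.618,  λ_3 = 4.382;  v_1 ≈ (0.3714, 0.7428, 0.5571)


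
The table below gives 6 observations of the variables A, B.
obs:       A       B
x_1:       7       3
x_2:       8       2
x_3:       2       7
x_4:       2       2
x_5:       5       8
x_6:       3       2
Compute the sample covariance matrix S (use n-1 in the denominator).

Step 1 — column means:
  mean(A) = (7 + 8 + 2 + 2 + 5 + 3) / 6 = 27/6 = 4.5
  mean(B) = (3 + 2 + 7 + 2 + 8 + 2) / 6 = 24/6 = 4

Step 2 — sample covariance S[i,j] = (1/(n-1)) · Σ_k (x_{k,i} - mean_i) · (x_{k,j} - mean_j), with n-1 = 5.
  S[A,A] = ((2.5)·(2.5) + (3.5)·(3.5) + (-2.5)·(-2.5) + (-2.5)·(-2.5) + (0.5)·(0.5) + (-1.5)·(-1.5)) / 5 = 33.5/5 = 6.7
  S[A,B] = ((2.5)·(-1) + (3.5)·(-2) + (-2.5)·(3) + (-2.5)·(-2) + (0.5)·(4) + (-1.5)·(-2)) / 5 = -7/5 = -1.4
  S[B,B] = ((-1)·(-1) + (-2)·(-2) + (3)·(3) + (-2)·(-2) + (4)·(4) + (-2)·(-2)) / 5 = 38/5 = 7.6

S is symmetric (S[j,i] = S[i,j]). Assembling:

S = [[6.7, -1.4],
 [-1.4, 7.6]]


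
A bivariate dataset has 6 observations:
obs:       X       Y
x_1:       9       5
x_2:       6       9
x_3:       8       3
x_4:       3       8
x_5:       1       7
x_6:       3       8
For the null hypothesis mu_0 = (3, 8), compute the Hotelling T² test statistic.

Step 1 — sample mean vector:
  mean(X) = (9 + 6 + 8 + 3 + 1 + 3) / 6 = 30/6 = 5
  mean(Y) = (5 + 9 + 3 + 8 + 7 + 8) / 6 = 40/6 = 6.6667
  x̄ = (5, 6.6667),  deviation x̄ - mu_0 = (5, 6.6667) - (3, 8) = (2, -1.3333).

Step 2 — sample covariance matrix, S[i,j] = (1/(n-1)) · Σ_k (x_{k,i} - mean_i) · (x_{k,j} - mean_j), divisor n-1 = 5:
  S[X,X] = ((4)·(4) + (1)·(1) + (3)·(3) + (-2)·(-2) + (-4)·(-4) + (-2)·(-2)) / 5 = 50/5 = 10
  S[X,Y] = ((4)·(-1.6667) + (1)·(2.3333) + (3)·(-3.6667) + (-2)·(1.3333) + (-4)·(0.3333) + (-2)·(1.3333)) / 5 = -22/5 = -4.4
  S[Y,Y] = ((-1.6667)·(-1.6667) + (2.3333)·(2.3333) + (-3.6667)·(-3.6667) + (1.3333)·(1.3333) + (0.3333)·(0.3333) + (1.3333)·(1.3333)) / 5 = 25.3333/5 = 5.0667
  S = [[10, -4.4],
 [-4.4, 5.0667]].

Step 3 — invert S. det(S) = 10·5.0667 - (-4.4)² = 31.3067.
  S^{-1} = (1/det) · [[d, -b], [-b, a]] = [[0.1618, 0.1405],
 [0.1405, 0.3194]].

Step 4 — quadratic form (x̄ - mu_0)^T · S^{-1} · (x̄ - mu_0):
  S^{-1} · (x̄ - mu_0) = (0.1363, -0.1448),
  (x̄ - mu_0)^T · [...] = (2)·(0.1363) + (-1.3333)·(-0.1448) = 0.4656.

Step 5 — scale by n: T² = 6 · 0.4656 = 2.7939.

T² ≈ 2.7939


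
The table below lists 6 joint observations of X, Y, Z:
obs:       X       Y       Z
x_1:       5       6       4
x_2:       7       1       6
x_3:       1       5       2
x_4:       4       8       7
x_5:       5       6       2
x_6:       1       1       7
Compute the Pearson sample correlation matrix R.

Step 1 — column means:
  mean(X) = (5 + 7 + 1 + 4 + 5 + 1) / 6 = 23/6 = 3.8333
  mean(Y) = (6 + 1 + 5 + 8 + 6 + 1) / 6 = 27/6 = 4.5
  mean(Z) = (4 + 6 + 2 + 7 + 2 + 7) / 6 = 28/6 = 4.6667

Step 2 — sample variances and covariances s[i,j] = (1/(n-1)) · Σ_k (x_{k,i} - mean_i) · (x_{k,j} - mean_j), with n-1 = 5:
  s[X,X] = ((1.1667)·(1.1667) + (3.1667)·(3.1667) + (-2.8333)·(-2.8333) + (0.1667)·(0.1667) + (1.1667)·(1.1667) + (-2.8333)·(-2.8333)) / 5 = 28.8333/5 = 5.7667
  s[X,Y] = ((1.1667)·(1.5) + (3.1667)·(-3.5) + (-2.8333)·(0.5) + (0.1667)·(3.5) + (1.1667)·(1.5) + (-2.8333)·(-3.5)) / 5 = 1.5/5 = 0.3
  s[X,Z] = ((1.1667)·(-0.6667) + (3.1667)·(1.3333) + (-2.8333)·(-2.6667) + (0.1667)·(2.3333) + (1.1667)·(-2.6667) + (-2.8333)·(2.3333)) / 5 = 1.6667/5 = 0.3333
  s[Y,Y] = ((1.5)·(1.5) + (-3.5)·(-3.5) + (0.5)·(0.5) + (3.5)·(3.5) + (1.5)·(1.5) + (-3.5)·(-3.5)) / 5 = 41.5/5 = 8.3
  s[Y,Z] = ((1.5)·(-0.6667) + (-3.5)·(1.3333) + (0.5)·(-2.6667) + (3.5)·(2.3333) + (1.5)·(-2.6667) + (-3.5)·(2.3333)) / 5 = -11/5 = -2.2
  s[Z,Z] = ((-0.6667)·(-0.6667) + (1.3333)·(1.3333) + (-2.6667)·(-2.6667) + (2.3333)·(2.3333) + (-2.6667)·(-2.6667) + (2.3333)·(2.3333)) / 5 = 27.3333/5 = 5.4667
  Sample standard deviations s_i = √(s[i,i]):
  s(X) = √(5.7667) = 2.4014
  s(Y) = √(8.3) = 2.881
  s(Z) = √(5.4667) = 2.3381

Step 3 — r_{ij} = s_{ij} / (s_i · s_j):
  r[X,X] = 1 (diagonal).
  r[X,Y] = 0.3 / (2.4014 · 2.881) = 0.3 / 6.9183 = 0.0434
  r[X,Z] = 0.3333 / (2.4014 · 2.3381) = 0.3333 / 5.6147 = 0.0594
  r[Y,Y] = 1 (diagonal).
  r[Y,Z] = -2.2 / (2.881 · 2.3381) = -2.2 / 6.736 = -0.3266
  r[Z,Z] = 1 (diagonal).

R is symmetric with unit diagonal. Assembling:

R = [[1, 0.0434, 0.0594],
 [0.0434, 1, -0.3266],
 [0.0594, -0.3266, 1]]


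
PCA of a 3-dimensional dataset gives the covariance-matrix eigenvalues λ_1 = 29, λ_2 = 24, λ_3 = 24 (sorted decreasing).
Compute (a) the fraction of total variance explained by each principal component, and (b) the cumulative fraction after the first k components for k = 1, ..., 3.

Step 1 — total variance = trace(Sigma) = Σ λ_i = 29 + 24 + 24 = 77.

Step 2 — fraction explained by component i = λ_i / Σ λ:
  PC1: 29/77 = 0.3766
  PC2: 24/77 = 0.3117
  PC3: 24/77 = 0.3117

Step 3 — cumulative fraction after k components = (λ_1 + ... + λ_k) / Σ λ:
  k = 1: 29/77 = 0.3766
  k = 2: (29 + 24)/77 = 53/77 = 0.6883
  k = 3: (29 + 24 + 24)/77 = 77/77 = 1

Summary (fraction, with percent):

explained: PC1 0.3766 (37.66%), PC2 0.3117 (31.17%), PC3 0.3117 (31.17%);  cumulative: 0.3766, 0.6883, 1


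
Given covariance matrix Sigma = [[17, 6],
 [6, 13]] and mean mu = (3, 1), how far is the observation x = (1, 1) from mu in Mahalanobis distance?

Step 1 — centre the observation: (x - mu) = (-2, 0).

Step 2 — invert Sigma. det(Sigma) = 17·13 - (6)² = 185.
  Sigma^{-1} = (1/det) · [[d, -b], [-b, a]] = [[0.0703, -0.0324],
 [-0.0324, 0.0919]].

Step 3 — form the quadratic (x - mu)^T · Sigma^{-1} · (x - mu):
  Sigma^{-1} · (x - mu) = (-0.1405, 0.0649).
  (x - mu)^T · [Sigma^{-1} · (x - mu)] = (-2)·(-0.1405) + (0)·(0.0649) = 0.2811.

Step 4 — take square root: d = √(0.2811) ≈ 0.5302.

d(x, mu) = √(0.2811) ≈ 0.5302


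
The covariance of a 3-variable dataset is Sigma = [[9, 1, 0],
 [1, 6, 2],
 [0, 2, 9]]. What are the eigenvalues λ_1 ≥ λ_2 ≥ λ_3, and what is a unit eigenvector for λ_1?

Step 1 — characteristic polynomial p(λ) = det(λI - Sigma) = λ³ - tr·λ² + c_1·λ - det, where tr = trace, c_1 = sum of the principal 2×2 minors, det = det(Sigma):
  tr = 9 + 6 + 9 = 24,
  c_1 = (9·6 - (1)²) + (9·9 - (0)²) + (6·9 - (2)²) = 53 + 81 + 50 = 184,
  det = 9·(6·9 - (2)²) - (1)·((1)·9 - (2)·(0)) + (0)·((1)·(2) - 6·(0)) = 9·(50) - (1)·(9) + (0)·(2) = 441.
  So p(λ) = λ³ - 24λ² + 184λ - 441.
Step 2 — look for an integer root (rational root theorem: any rational root is an integer divisor of 441). Testing λ = 9:
  p(9) = 729 - 1944 + 1656 - 441 = 0  ✓
  Dividing out (λ - 9): p(λ) = (λ - 9)(λ² - 15λ + 49).
Step 3 — remaining eigenvalues from the quadratic λ² - 15λ + 49 = 0:
  Δ = 15² - 4·49 = 225 - 196 = 29,  λ = (15 ± √29)/2 = (15 ± 5.3852)/2 ≈ 10.1926 or 4.8074.
  Sorted: λ_1 = 10.1926,  λ_2 = 9,  λ_3 = 4.8074  (check: sum = 24 = tr ✓).

Step 4 — unit eigenvector for λ_1 ≈ 10.1926: v spans the null space of (Sigma - λ_1 I), whose rows are
  r_1 = (-1.1926, 1, 0),  r_2 = (1, -4.1926, 2),  r_3 = (0, 2, -1.1926).
  v is orthogonal to every row, so take v ∝ r_1 × r_2 = ((1)·(2) - (0)·(-4.1926), (0)·(1) - (-1.1926)·(2), (-1.1926)·(-4.1926) - (1)·(1)) ≈ (2, 2.3852, 4).
  Let u = (2, 2.3852, 4).
  ||u|| = √((2)² + (2.3852)² + (4)²) = √(25.689) ≈ 5.0684,  v_1 = u/||u|| ≈ (0.3946, 0.4706, 0.7892) (||v_1|| = 1).

λ_1 = 10.1926,  λ_2 = 9,  λ_3 = 4.8074;  v_1 ≈ (0.3946, 0.4706, 0.7892)


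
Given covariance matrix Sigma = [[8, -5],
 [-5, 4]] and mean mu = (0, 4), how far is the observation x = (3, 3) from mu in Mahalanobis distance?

Step 1 — centre the observation: (x - mu) = (3, -1).

Step 2 — invert Sigma. det(Sigma) = 8·4 - (-5)² = 7.
  Sigma^{-1} = (1/det) · [[d, -b], [-b, a]] = [[0.5714, 0.7143],
 [0.7143, 1.1429]].

Step 3 — form the quadratic (x - mu)^T · Sigma^{-1} · (x - mu):
  Sigma^{-1} · (x - mu) = (1, 1).
  (x - mu)^T · [Sigma^{-1} · (x - mu)] = (3)·(1) + (-1)·(1) = 2.

Step 4 — take square root: d = √(2) ≈ 1.4142.

d(x, mu) = √(2) ≈ 1.4142


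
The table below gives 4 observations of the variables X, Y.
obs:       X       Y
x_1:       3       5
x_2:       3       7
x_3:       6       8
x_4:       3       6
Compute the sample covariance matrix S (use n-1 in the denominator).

Step 1 — column means:
  mean(X) = (3 + 3 + 6 + 3) / 4 = 15/4 = 3.75
  mean(Y) = (5 + 7 + 8 + 6) / 4 = 26/4 = 6.5

Step 2 — sample covariance S[i,j] = (1/(n-1)) · Σ_k (x_{k,i} - mean_i) · (x_{k,j} - mean_j), with n-1 = 3.
  S[X,X] = ((-0.75)·(-0.75) + (-0.75)·(-0.75) + (2.25)·(2.25) + (-0.75)·(-0.75)) / 3 = 6.75/3 = 2.25
  S[X,Y] = ((-0.75)·(-1.5) + (-0.75)·(0.5) + (2.25)·(1.5) + (-0.75)·(-0.5)) / 3 = 4.5/3 = 1.5
  S[Y,Y] = ((-1.5)·(-1.5) + (0.5)·(0.5) + (1.5)·(1.5) + (-0.5)·(-0.5)) / 3 = 5/3 = 1.6667

S is symmetric (S[j,i] = S[i,j]). Assembling:

S = [[2.25, 1.5],
 [1.5, 1.6667]]


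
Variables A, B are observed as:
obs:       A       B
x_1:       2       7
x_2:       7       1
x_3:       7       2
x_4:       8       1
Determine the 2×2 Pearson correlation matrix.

Step 1 — column means:
  mean(A) = (2 + 7 + 7 + 8) / 4 = 24/4 = 6
  mean(B) = (7 + 1 + 2 + 1) / 4 = 11/4 = 2.75

Step 2 — sample variances and covariances s[i,j] = (1/(n-1)) · Σ_k (x_{k,i} - mean_i) · (x_{k,j} - mean_j), with n-1 = 3:
  s[A,A] = ((-4)·(-4) + (1)·(1) + (1)·(1) + (2)·(2)) / 3 = 22/3 = 7.3333
  s[A,B] = ((-4)·(4.25) + (1)·(-1.75) + (1)·(-0.75) + (2)·(-1.75)) / 3 = -23/3 = -7.6667
  s[B,B] = ((4.25)·(4.25) + (-1.75)·(-1.75) + (-0.75)·(-0.75) + (-1.75)·(-1.75)) / 3 = 24.75/3 = 8.25
  Sample standard deviations s_i = √(s[i,i]):
  s(A) = √(7.3333) = 2.708
  s(B) = √(8.25) = 2.8723

Step 3 — r_{ij} = s_{ij} / (s_i · s_j):
  r[A,A] = 1 (diagonal).
  r[A,B] = -7.6667 / (2.708 · 2.8723) = -7.6667 / 7.7782 = -0.9857
  r[B,B] = 1 (diagonal).

R is symmetric with unit diagonal. Assembling:

R = [[1, -0.9857],
 [-0.9857, 1]]


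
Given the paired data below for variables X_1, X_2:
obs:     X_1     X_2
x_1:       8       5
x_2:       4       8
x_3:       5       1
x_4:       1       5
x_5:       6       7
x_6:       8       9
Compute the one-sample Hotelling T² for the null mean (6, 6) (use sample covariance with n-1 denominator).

Step 1 — sample mean vector:
  mean(X_1) = (8 + 4 + 5 + 1 + 6 + 8) / 6 = 32/6 = 5.3333
  mean(X_2) = (5 + 8 + 1 + 5 + 7 + 9) / 6 = 35/6 = 5.8333
  x̄ = (5.3333, 5.8333),  deviation x̄ - mu_0 = (5.3333, 5.8333) - (6, 6) = (-0.6667, -0.1667).

Step 2 — sample covariance matrix, S[i,j] = (1/(n-1)) · Σ_k (x_{k,i} - mean_i) · (x_{k,j} - mean_j), divisor n-1 = 5:
  S[X_1,X_1] = ((2.6667)·(2.6667) + (-1.3333)·(-1.3333) + (-0.3333)·(-0.3333) + (-4.3333)·(-4.3333) + (0.6667)·(0.6667) + (2.6667)·(2.6667)) / 5 = 35.3333/5 = 7.0667
  S[X_1,X_2] = ((2.6667)·(-0.8333) + (-1.3333)·(2.1667) + (-0.3333)·(-4.8333) + (-4.3333)·(-0.8333) + (0.6667)·(1.1667) + (2.6667)·(3.1667)) / 5 = 9.3333/5 = 1.8667
  S[X_2,X_2] = ((-0.8333)·(-0.8333) + (2.1667)·(2.1667) + (-4.8333)·(-4.8333) + (-0.8333)·(-0.8333) + (1.1667)·(1.1667) + (3.1667)·(3.1667)) / 5 = 40.8333/5 = 8.1667
  S = [[7.0667, 1.8667],
 [1.8667, 8.1667]].

Step 3 — invert S. det(S) = 7.0667·8.1667 - (1.8667)² = 54.2267.
  S^{-1} = (1/det) · [[d, -b], [-b, a]] = [[0.1506, -0.0344],
 [-0.0344, 0.1303]].

Step 4 — quadratic form (x̄ - mu_0)^T · S^{-1} · (x̄ - mu_0):
  S^{-1} · (x̄ - mu_0) = (-0.0947, 0.0012),
  (x̄ - mu_0)^T · [...] = (-0.6667)·(-0.0947) + (-0.1667)·(0.0012) = 0.0629.

Step 5 — scale by n: T² = 6 · 0.0629 = 0.3774.

T² ≈ 0.3774


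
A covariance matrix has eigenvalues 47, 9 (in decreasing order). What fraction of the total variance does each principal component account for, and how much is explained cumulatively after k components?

Step 1 — total variance = trace(Sigma) = Σ λ_i = 47 + 9 = 56.

Step 2 — fraction explained by component i = λ_i / Σ λ:
  PC1: 47/56 = 0.8393
  PC2: 9/56 = 0.1607

Step 3 — cumulative fraction after k components = (λ_1 + ... + λ_k) / Σ λ:
  k = 1: 47/56 = 0.8393
  k = 2: (47 + 9)/56 = 56/56 = 1

Summary (fraction, with percent):

explained: PC1 0.8393 (83.93%), PC2 0.1607 (16.07%);  cumulative: 0.8393, 1


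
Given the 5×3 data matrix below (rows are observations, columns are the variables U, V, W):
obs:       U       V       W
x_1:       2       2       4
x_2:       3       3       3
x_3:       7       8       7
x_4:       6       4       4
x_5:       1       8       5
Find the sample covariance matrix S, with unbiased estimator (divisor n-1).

Step 1 — column means:
  mean(U) = (2 + 3 + 7 + 6 + 1) / 5 = 19/5 = 3.8
  mean(V) = (2 + 3 + 8 + 4 + 8) / 5 = 25/5 = 5
  mean(W) = (4 + 3 + 7 + 4 + 5) / 5 = 23/5 = 4.6

Step 2 — sample covariance S[i,j] = (1/(n-1)) · Σ_k (x_{k,i} - mean_i) · (x_{k,j} - mean_j), with n-1 = 4.
  S[U,U] = ((-1.8)·(-1.8) + (-0.8)·(-0.8) + (3.2)·(3.2) + (2.2)·(2.2) + (-2.8)·(-2.8)) / 4 = 26.8/4 = 6.7
  S[U,V] = ((-1.8)·(-3) + (-0.8)·(-2) + (3.2)·(3) + (2.2)·(-1) + (-2.8)·(3)) / 4 = 6/4 = 1.5
  S[U,W] = ((-1.8)·(-0.6) + (-0.8)·(-1.6) + (3.2)·(2.4) + (2.2)·(-0.6) + (-2.8)·(0.4)) / 4 = 7.6/4 = 1.9
  S[V,V] = ((-3)·(-3) + (-2)·(-2) + (3)·(3) + (-1)·(-1) + (3)·(3)) / 4 = 32/4 = 8
  S[V,W] = ((-3)·(-0.6) + (-2)·(-1.6) + (3)·(2.4) + (-1)·(-0.6) + (3)·(0.4)) / 4 = 14/4 = 3.5
  S[W,W] = ((-0.6)·(-0.6) + (-1.6)·(-1.6) + (2.4)·(2.4) + (-0.6)·(-0.6) + (0.4)·(0.4)) / 4 = 9.2/4 = 2.3

S is symmetric (S[j,i] = S[i,j]). Assembling:

S = [[6.7, 1.5, 1.9],
 [1.5, 8, 3.5],
 [1.9, 3.5, 2.3]]


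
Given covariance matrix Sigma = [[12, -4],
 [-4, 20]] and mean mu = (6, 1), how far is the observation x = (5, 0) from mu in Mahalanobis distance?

Step 1 — centre the observation: (x - mu) = (-1, -1).

Step 2 — invert Sigma. det(Sigma) = 12·20 - (-4)² = 224.
  Sigma^{-1} = (1/det) · [[d, -b], [-b, a]] = [[0.0893, 0.0179],
 [0.0179, 0.0536]].

Step 3 — form the quadratic (x - mu)^T · Sigma^{-1} · (x - mu):
  Sigma^{-1} · (x - mu) = (-0.1071, -0.0714).
  (x - mu)^T · [Sigma^{-1} · (x - mu)] = (-1)·(-0.1071) + (-1)·(-0.0714) = 0.1786.

Step 4 — take square root: d = √(0.1786) ≈ 0.4226.

d(x, mu) = √(0.1786) ≈ 0.4226


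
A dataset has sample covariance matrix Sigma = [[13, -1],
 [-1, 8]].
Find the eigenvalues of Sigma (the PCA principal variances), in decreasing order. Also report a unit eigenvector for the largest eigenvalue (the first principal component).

Step 1 — characteristic polynomial of 2×2 Sigma:
  det(Sigma - λI) = λ² - trace · λ + det = 0.
  trace = 13 + 8 = 21, det = 13·8 - (-1)² = 103.
Step 2 — discriminant:
  Δ = trace² - 4·det = 441 - 412 = 29.
Step 3 — eigenvalues:
  λ = (trace ± √Δ)/2 = (21 ± 5.3852)/2,
  λ_1 = 13.1926,  λ_2 = 7.8074.

Step 4 — unit eigenvector for λ_1: solve (Sigma - λ_1 I)v = 0. First row:
  (13 - 13.1926)·v_x + (-1)·v_y = 0, i.e. (-0.1926)·v_x + (-1)·v_y = 0,
  so v ∝ (b, λ_1 - a) = (-1, 0.1926); multiply by -1 so the first entry is positive: u = (1, -0.1926).
  ||u|| = √((1)² + (-0.1926)²) = √(1.0371) ≈ 1.0184,
  v_1 = u/||u|| ≈ (0.982, -0.1891) (||v_1|| = 1).

λ_1 = 13.1926,  λ_2 = 7.8074;  v_1 ≈ (0.982, -0.1891)


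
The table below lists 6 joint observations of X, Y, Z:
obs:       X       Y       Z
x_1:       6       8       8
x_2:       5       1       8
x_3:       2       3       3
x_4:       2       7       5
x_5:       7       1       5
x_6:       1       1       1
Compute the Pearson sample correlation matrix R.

Step 1 — column means:
  mean(X) = (6 + 5 + 2 + 2 + 7 + 1) / 6 = 23/6 = 3.8333
  mean(Y) = (8 + 1 + 3 + 7 + 1 + 1) / 6 = 21/6 = 3.5
  mean(Z) = (8 + 8 + 3 + 5 + 5 + 1) / 6 = 30/6 = 5

Step 2 — sample variances and covariances s[i,j] = (1/(n-1)) · Σ_k (x_{k,i} - mean_i) · (x_{k,j} - mean_j), with n-1 = 5:
  s[X,X] = ((2.1667)·(2.1667) + (1.1667)·(1.1667) + (-1.8333)·(-1.8333) + (-1.8333)·(-1.8333) + (3.1667)·(3.1667) + (-2.8333)·(-2.8333)) / 5 = 30.8333/5 = 6.1667
  s[X,Y] = ((2.1667)·(4.5) + (1.1667)·(-2.5) + (-1.8333)·(-0.5) + (-1.8333)·(3.5) + (3.1667)·(-2.5) + (-2.8333)·(-2.5)) / 5 = 0.5/5 = 0.1
  s[X,Z] = ((2.1667)·(3) + (1.1667)·(3) + (-1.8333)·(-2) + (-1.8333)·(0) + (3.1667)·(0) + (-2.8333)·(-4)) / 5 = 25/5 = 5
  s[Y,Y] = ((4.5)·(4.5) + (-2.5)·(-2.5) + (-0.5)·(-0.5) + (3.5)·(3.5) + (-2.5)·(-2.5) + (-2.5)·(-2.5)) / 5 = 51.5/5 = 10.3
  s[Y,Z] = ((4.5)·(3) + (-2.5)·(3) + (-0.5)·(-2) + (3.5)·(0) + (-2.5)·(0) + (-2.5)·(-4)) / 5 = 17/5 = 3.4
  s[Z,Z] = ((3)·(3) + (3)·(3) + (-2)·(-2) + (0)·(0) + (0)·(0) + (-4)·(-4)) / 5 = 38/5 = 7.6
  Sample standard deviations s_i = √(s[i,i]):
  s(X) = √(6.1667) = 2.4833
  s(Y) = √(10.3) = 3.2094
  s(Z) = √(7.6) = 2.7568

Step 3 — r_{ij} = s_{ij} / (s_i · s_j):
  r[X,X] = 1 (diagonal).
  r[X,Y] = 0.1 / (2.4833 · 3.2094) = 0.1 / 7.9697 = 0.0125
  r[X,Z] = 5 / (2.4833 · 2.7568) = 5 / 6.8459 = 0.7304
  r[Y,Y] = 1 (diagonal).
  r[Y,Z] = 3.4 / (3.2094 · 2.7568) = 3.4 / 8.8476 = 0.3843
  r[Z,Z] = 1 (diagonal).

R is symmetric with unit diagonal. Assembling:

R = [[1, 0.0125, 0.7304],
 [0.0125, 1, 0.3843],
 [0.7304, 0.3843, 1]]


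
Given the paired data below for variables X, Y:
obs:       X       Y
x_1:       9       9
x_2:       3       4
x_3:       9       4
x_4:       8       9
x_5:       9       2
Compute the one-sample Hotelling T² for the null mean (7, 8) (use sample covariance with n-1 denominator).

Step 1 — sample mean vector:
  mean(X) = (9 + 3 + 9 + 8 + 9) / 5 = 38/5 = 7.6
  mean(Y) = (9 + 4 + 4 + 9 + 2) / 5 = 28/5 = 5.6
  x̄ = (7.6, 5.6),  deviation x̄ - mu_0 = (7.6, 5.6) - (7, 8) = (0.6, -2.4).

Step 2 — sample covariance matrix, S[i,j] = (1/(n-1)) · Σ_k (x_{k,i} - mean_i) · (x_{k,j} - mean_j), divisor n-1 = 4:
  S[X,X] = ((1.4)·(1.4) + (-4.6)·(-4.6) + (1.4)·(1.4) + (0.4)·(0.4) + (1.4)·(1.4)) / 4 = 27.2/4 = 6.8
  S[X,Y] = ((1.4)·(3.4) + (-4.6)·(-1.6) + (1.4)·(-1.6) + (0.4)·(3.4) + (1.4)·(-3.6)) / 4 = 6.2/4 = 1.55
  S[Y,Y] = ((3.4)·(3.4) + (-1.6)·(-1.6) + (-1.6)·(-1.6) + (3.4)·(3.4) + (-3.6)·(-3.6)) / 4 = 41.2/4 = 10.3
  S = [[6.8, 1.55],
 [1.55, 10.3]].

Step 3 — invert S. det(S) = 6.8·10.3 - (1.55)² = 67.6375.
  S^{-1} = (1/det) · [[d, -b], [-b, a]] = [[0.1523, -0.0229],
 [-0.0229, 0.1005]].

Step 4 — quadratic form (x̄ - mu_0)^T · S^{-1} · (x̄ - mu_0):
  S^{-1} · (x̄ - mu_0) = (0.1464, -0.255),
  (x̄ - mu_0)^T · [...] = (0.6)·(0.1464) + (-2.4)·(-0.255) = 0.6999.

Step 5 — scale by n: T² = 5 · 0.6999 = 3.4995.

T² ≈ 3.4995


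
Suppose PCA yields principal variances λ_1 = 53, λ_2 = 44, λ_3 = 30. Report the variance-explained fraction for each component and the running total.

Step 1 — total variance = trace(Sigma) = Σ λ_i = 53 + 44 + 30 = 127.

Step 2 — fraction explained by component i = λ_i / Σ λ:
  PC1: 53/127 = 0.4173
  PC2: 44/127 = 0.3465
  PC3: 30/127 = 0.2362

Step 3 — cumulative fraction after k components = (λ_1 + ... + λ_k) / Σ λ:
  k = 1: 53/127 = 0.4173
  k = 2: (53 + 44)/127 = 97/127 = 0.7638
  k = 3: (53 + 44 + 30)/127 = 127/127 = 1

Summary (fraction, with percent):

explained: PC1 0.4173 (41.73%), PC2 0.3465 (34.65%), PC3 0.2362 (23.62%);  cumulative: 0.4173, 0.7638, 1


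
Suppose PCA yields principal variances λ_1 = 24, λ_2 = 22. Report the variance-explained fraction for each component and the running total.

Step 1 — total variance = trace(Sigma) = Σ λ_i = 24 + 22 = 46.

Step 2 — fraction explained by component i = λ_i / Σ λ:
  PC1: 24/46 = 0.5217
  PC2: 22/46 = 0.4783

Step 3 — cumulative fraction after k components = (λ_1 + ... + λ_k) / Σ λ:
  k = 1: 24/46 = 0.5217
  k = 2: (24 + 22)/46 = 46/46 = 1

Summary (fraction, with percent):

explained: PC1 0.5217 (52.17%), PC2 0.4783 (47.83%);  cumulative: 0.5217, 1


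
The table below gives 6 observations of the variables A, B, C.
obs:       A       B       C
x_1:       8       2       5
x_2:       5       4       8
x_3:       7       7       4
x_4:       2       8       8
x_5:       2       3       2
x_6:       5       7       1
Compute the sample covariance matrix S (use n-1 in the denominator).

Step 1 — column means:
  mean(A) = (8 + 5 + 7 + 2 + 2 + 5) / 6 = 29/6 = 4.8333
  mean(B) = (2 + 4 + 7 + 8 + 3 + 7) / 6 = 31/6 = 5.1667
  mean(C) = (5 + 8 + 4 + 8 + 2 + 1) / 6 = 28/6 = 4.6667

Step 2 — sample covariance S[i,j] = (1/(n-1)) · Σ_k (x_{k,i} - mean_i) · (x_{k,j} - mean_j), with n-1 = 5.
  S[A,A] = ((3.1667)·(3.1667) + (0.1667)·(0.1667) + (2.1667)·(2.1667) + (-2.8333)·(-2.8333) + (-2.8333)·(-2.8333) + (0.1667)·(0.1667)) / 5 = 30.8333/5 = 6.1667
  S[A,B] = ((3.1667)·(-3.1667) + (0.1667)·(-1.1667) + (2.1667)·(1.8333) + (-2.8333)·(2.8333) + (-2.8333)·(-2.1667) + (0.1667)·(1.8333)) / 5 = -7.8333/5 = -1.5667
  S[A,C] = ((3.1667)·(0.3333) + (0.1667)·(3.3333) + (2.1667)·(-0.6667) + (-2.8333)·(3.3333) + (-2.8333)·(-2.6667) + (0.1667)·(-3.6667)) / 5 = -2.3333/5 = -0.4667
  S[B,B] = ((-3.1667)·(-3.1667) + (-1.1667)·(-1.1667) + (1.8333)·(1.8333) + (2.8333)·(2.8333) + (-2.1667)·(-2.1667) + (1.8333)·(1.8333)) / 5 = 30.8333/5 = 6.1667
  S[B,C] = ((-3.1667)·(0.3333) + (-1.1667)·(3.3333) + (1.8333)·(-0.6667) + (2.8333)·(3.3333) + (-2.1667)·(-2.6667) + (1.8333)·(-3.6667)) / 5 = 2.3333/5 = 0.4667
  S[C,C] = ((0.3333)·(0.3333) + (3.3333)·(3.3333) + (-0.6667)·(-0.6667) + (3.3333)·(3.3333) + (-2.6667)·(-2.6667) + (-3.6667)·(-3.6667)) / 5 = 43.3333/5 = 8.6667

S is symmetric (S[j,i] = S[i,j]). Assembling:

S = [[6.1667, -1.5667, -0.4667],
 [-1.5667, 6.1667, 0.4667],
 [-0.4667, 0.4667, 8.6667]]


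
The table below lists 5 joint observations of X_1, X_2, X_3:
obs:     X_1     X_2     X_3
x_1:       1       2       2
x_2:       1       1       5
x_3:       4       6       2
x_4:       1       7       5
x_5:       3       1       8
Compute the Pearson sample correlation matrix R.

Step 1 — column means:
  mean(X_1) = (1 + 1 + 4 + 1 + 3) / 5 = 10/5 = 2
  mean(X_2) = (2 + 1 + 6 + 7 + 1) / 5 = 17/5 = 3.4
  mean(X_3) = (2 + 5 + 2 + 5 + 8) / 5 = 22/5 = 4.4

Step 2 — sample variances and covariances s[i,j] = (1/(n-1)) · Σ_k (x_{k,i} - mean_i) · (x_{k,j} - mean_j), with n-1 = 4:
  s[X_1,X_1] = ((-1)·(-1) + (-1)·(-1) + (2)·(2) + (-1)·(-1) + (1)·(1)) / 4 = 8/4 = 2
  s[X_1,X_2] = ((-1)·(-1.4) + (-1)·(-2.4) + (2)·(2.6) + (-1)·(3.6) + (1)·(-2.4)) / 4 = 3/4 = 0.75
  s[X_1,X_3] = ((-1)·(-2.4) + (-1)·(0.6) + (2)·(-2.4) + (-1)·(0.6) + (1)·(3.6)) / 4 = 0/4 = 0
  s[X_2,X_2] = ((-1.4)·(-1.4) + (-2.4)·(-2.4) + (2.6)·(2.6) + (3.6)·(3.6) + (-2.4)·(-2.4)) / 4 = 33.2/4 = 8.3
  s[X_2,X_3] = ((-1.4)·(-2.4) + (-2.4)·(0.6) + (2.6)·(-2.4) + (3.6)·(0.6) + (-2.4)·(3.6)) / 4 = -10.8/4 = -2.7
  s[X_3,X_3] = ((-2.4)·(-2.4) + (0.6)·(0.6) + (-2.4)·(-2.4) + (0.6)·(0.6) + (3.6)·(3.6)) / 4 = 25.2/4 = 6.3
  Sample standard deviations s_i = √(s[i,i]):
  s(X_1) = √(2) = 1.4142
  s(X_2) = √(8.3) = 2.881
  s(X_3) = √(6.3) = 2.51

Step 3 — r_{ij} = s_{ij} / (s_i · s_j):
  r[X_1,X_1] = 1 (diagonal).
  r[X_1,X_2] = 0.75 / (1.4142 · 2.881) = 0.75 / 4.0743 = 0.1841
  r[X_1,X_3] = 0 / (1.4142 · 2.51) = 0 / 3.5496 = 0
  r[X_2,X_2] = 1 (diagonal).
  r[X_2,X_3] = -2.7 / (2.881 · 2.51) = -2.7 / 7.2312 = -0.3734
  r[X_3,X_3] = 1 (diagonal).

R is symmetric with unit diagonal. Assembling:

R = [[1, 0.1841, 0],
 [0.1841, 1, -0.3734],
 [0, -0.3734, 1]]


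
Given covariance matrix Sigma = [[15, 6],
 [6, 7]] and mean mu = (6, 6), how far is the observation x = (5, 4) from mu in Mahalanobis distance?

Step 1 — centre the observation: (x - mu) = (-1, -2).

Step 2 — invert Sigma. det(Sigma) = 15·7 - (6)² = 69.
  Sigma^{-1} = (1/det) · [[d, -b], [-b, a]] = [[0.1014, -0.087],
 [-0.087, 0.2174]].

Step 3 — form the quadratic (x - mu)^T · Sigma^{-1} · (x - mu):
  Sigma^{-1} · (x - mu) = (0.0725, -0.3478).
  (x - mu)^T · [Sigma^{-1} · (x - mu)] = (-1)·(0.0725) + (-2)·(-0.3478) = 0.6232.

Step 4 — take square root: d = √(0.6232) ≈ 0.7894.

d(x, mu) = √(0.6232) ≈ 0.7894


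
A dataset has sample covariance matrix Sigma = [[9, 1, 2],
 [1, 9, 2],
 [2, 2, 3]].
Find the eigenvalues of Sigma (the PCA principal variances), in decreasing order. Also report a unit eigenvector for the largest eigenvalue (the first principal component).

Step 1 — characteristic polynomial p(λ) = det(λI - Sigma) = λ³ - tr·λ² + c_1·λ - det, where tr = trace, c_1 = sum of the principal 2×2 minors, det = det(Sigma):
  tr = 9 + 9 + 3 = 21,
  c_1 = (9·9 - (1)²) + (9·3 - (2)²) + (9·3 - (2)²) = 80 + 23 + 23 = 126,
  det = 9·(9·3 - (2)²) - (1)·((1)·3 - (2)·(2)) + (2)·((1)·(2) - 9·(2)) = 9·(23) - (1)·(-1) + (2)·(-16) = 176.
  So p(λ) = λ³ - 21λ² + 126λ - 176.
Step 2 — look for an integer root (rational root theorem: any rational root is an integer divisor of 176). Testing λ = 2:
  p(2) = 8 - 84 + 252 - 176 = 0  ✓
  Dividing out (λ - 2): p(λ) = (λ - 2)(λ² - 19λ + 88).
Step 3 — remaining eigenvalues from the quadratic λ² - 19λ + 88 = 0:
  Δ = 19² - 4·88 = 361 - 352 = 9,  λ = (19 ± √9)/2 = (19 ± 3)/2 = 11 or 8.
  Sorted: λ_1 = 11,  λ_2 = 8,  λ_3 = 2  (check: sum = 21 = tr ✓).

Step 4 — unit eigenvector for λ_1 = 11: v spans the null space of (Sigma - λ_1 I), whose rows are
  r_1 = (-2, 1, 2),  r_2 = (1, -2, 2),  r_3 = (2, 2, -8).
  v is orthogonal to every row, so take v ∝ r_1 × r_2 = ((1)·(2) - (2)·(-2), (2)·(1) - (-2)·(2), (-2)·(-2) - (1)·(1)) = (6, 6, 3).
  Rescale (divide by 3): u = (2, 2, 1).
  ||u|| = √((2)² + (2)² + (1)²) = √(9) = 3,  v_1 = u/||u|| ≈ (0.6667, 0.6667, 0.3333) (||v_1|| = 1).

λ_1 = 11,  λ_2 = 8,  λ_3 = 2;  v_1 ≈ (0.6667, 0.6667, 0.3333)


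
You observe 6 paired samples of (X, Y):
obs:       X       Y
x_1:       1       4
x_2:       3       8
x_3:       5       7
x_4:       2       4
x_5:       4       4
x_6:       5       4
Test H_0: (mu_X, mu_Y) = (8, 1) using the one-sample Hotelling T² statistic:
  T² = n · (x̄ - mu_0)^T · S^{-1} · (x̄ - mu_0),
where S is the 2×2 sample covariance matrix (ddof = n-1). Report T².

Step 1 — sample mean vector:
  mean(X) = (1 + 3 + 5 + 2 + 4 + 5) / 6 = 20/6 = 3.3333
  mean(Y) = (4 + 8 + 7 + 4 + 4 + 4) / 6 = 31/6 = 5.1667
  x̄ = (3.3333, 5.1667),  deviation x̄ - mu_0 = (3.3333, 5.1667) - (8, 1) = (-4.6667, 4.1667).

Step 2 — sample covariance matrix, S[i,j] = (1/(n-1)) · Σ_k (x_{k,i} - mean_i) · (x_{k,j} - mean_j), divisor n-1 = 5:
  S[X,X] = ((-2.3333)·(-2.3333) + (-0.3333)·(-0.3333) + (1.6667)·(1.6667) + (-1.3333)·(-1.3333) + (0.6667)·(0.6667) + (1.6667)·(1.6667)) / 5 = 13.3333/5 = 2.6667
  S[X,Y] = ((-2.3333)·(-1.1667) + (-0.3333)·(2.8333) + (1.6667)·(1.8333) + (-1.3333)·(-1.1667) + (0.6667)·(-1.1667) + (1.6667)·(-1.1667)) / 5 = 3.6667/5 = 0.7333
  S[Y,Y] = ((-1.1667)·(-1.1667) + (2.8333)·(2.8333) + (1.8333)·(1.8333) + (-1.1667)·(-1.1667) + (-1.1667)·(-1.1667) + (-1.1667)·(-1.1667)) / 5 = 16.8333/5 = 3.3667
  S = [[2.6667, 0.7333],
 [0.7333, 3.3667]].

Step 3 — invert S. det(S) = 2.6667·3.3667 - (0.7333)² = 8.44.
  S^{-1} = (1/det) · [[d, -b], [-b, a]] = [[0.3989, -0.0869],
 [-0.0869, 0.316]].

Step 4 — quadratic form (x̄ - mu_0)^T · S^{-1} · (x̄ - mu_0):
  S^{-1} · (x̄ - mu_0) = (-2.2235, 1.722),
  (x̄ - mu_0)^T · [...] = (-4.6667)·(-2.2235) + (4.1667)·(1.722) = 17.5513.

Step 5 — scale by n: T² = 6 · 17.5513 = 105.3081.

T² ≈ 105.3081


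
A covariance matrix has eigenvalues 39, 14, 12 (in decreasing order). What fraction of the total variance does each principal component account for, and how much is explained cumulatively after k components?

Step 1 — total variance = trace(Sigma) = Σ λ_i = 39 + 14 + 12 = 65.

Step 2 — fraction explained by component i = λ_i / Σ λ:
  PC1: 39/65 = 0.6
  PC2: 14/65 = 0.2154
  PC3: 12/65 = 0.1846

Step 3 — cumulative fraction after k components = (λ_1 + ... + λ_k) / Σ λ:
  k = 1: 39/65 = 0.6
  k = 2: (39 + 14)/65 = 53/65 = 0.8154
  k = 3: (39 + 14 + 12)/65 = 65/65 = 1

Summary (fraction, with percent):

explained: PC1 0.6 (60%), PC2 0.2154 (21.54%), PC3 0.1846 (18.46%);  cumulative: 0.6, 0.8154, 1


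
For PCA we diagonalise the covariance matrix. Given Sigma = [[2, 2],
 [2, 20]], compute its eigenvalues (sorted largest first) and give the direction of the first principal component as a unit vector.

Step 1 — characteristic polynomial of 2×2 Sigma:
  det(Sigma - λI) = λ² - trace · λ + det = 0.
  trace = 2 + 20 = 22, det = 2·20 - (2)² = 36.
Step 2 — discriminant:
  Δ = trace² - 4·det = 484 - 144 = 340.
Step 3 — eigenvalues:
  λ = (trace ± √Δ)/2 = (22 ± 18.4391)/2,
  λ_1 = 20.2195,  λ_2 = 1.7805.

Step 4 — unit eigenvector for λ_1: solve (Sigma - λ_1 I)v = 0. First row:
  (2 - 20.2195)·v_x + (2)·v_y = 0, i.e. (-18.2195)·v_x + (2)·v_y = 0,
  so v ∝ (b, λ_1 - a) = (2, 18.2195) = u.
  ||u|| = √((2)² + (18.2195)²) = √(335.9518) ≈ 18.329,
  v_1 = u/||u|| ≈ (0.1091, 0.994) (||v_1|| = 1).

λ_1 = 20.2195,  λ_2 = 1.7805;  v_1 ≈ (0.1091, 0.994)
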